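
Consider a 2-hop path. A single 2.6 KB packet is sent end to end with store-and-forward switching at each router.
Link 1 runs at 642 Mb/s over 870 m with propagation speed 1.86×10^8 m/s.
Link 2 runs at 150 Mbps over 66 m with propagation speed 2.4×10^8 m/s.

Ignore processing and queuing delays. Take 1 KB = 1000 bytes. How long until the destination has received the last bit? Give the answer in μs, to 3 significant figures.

L = 20800 bits.
Transmission delays (L/R per hop): 32.3988, 138.667 μs; sum = 171.065 μs.
Propagation delays (d/s per hop): 4.67742, 0.275 μs; sum = 4.95242 μs.
End-to-end = 176 μs.

176 μs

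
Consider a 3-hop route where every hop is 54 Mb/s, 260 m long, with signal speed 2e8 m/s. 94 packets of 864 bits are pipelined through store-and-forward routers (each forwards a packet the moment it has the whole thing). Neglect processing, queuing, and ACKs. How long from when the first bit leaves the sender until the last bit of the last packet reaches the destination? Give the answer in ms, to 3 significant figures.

Per-hop transmission t_tx = L/R = 864/54000000 = 0.016 ms.
Per-hop propagation t_prop = 260/200000000 = 0.0013 ms.
Pipeline fill: first packet needs 3·t_tx to clear all hops; remaining 93 packets each add one t_tx.
Total = (3+94-1)·t_tx + 3·t_prop = 96·0.016 + 3·0.0013 = 1.54 ms.

1.54 ms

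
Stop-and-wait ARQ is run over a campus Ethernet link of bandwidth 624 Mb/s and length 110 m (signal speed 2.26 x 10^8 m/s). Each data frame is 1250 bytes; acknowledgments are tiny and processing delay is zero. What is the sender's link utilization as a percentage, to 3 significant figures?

t_tx = L/R = 10000/624000000 = 1.60256e-05 s.
t_prop = 110/2.26e+08 = 4.86726e-07 s; RTT = 9.73451e-07 s.
Cycle = t_tx + RTT = 1.69991e-05 s.
Utilization = t_tx / cycle = 1.60256e-05/1.69991e-05 = 94.3 %.

94.3 %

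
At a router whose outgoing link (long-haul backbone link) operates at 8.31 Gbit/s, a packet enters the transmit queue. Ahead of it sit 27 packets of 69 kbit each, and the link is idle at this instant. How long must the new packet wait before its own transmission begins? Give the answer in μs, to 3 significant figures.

224 μs

Each queued packet: L/R = 69000/8.31e+09 = 8.30325 μs.
27 queued → 224.188 μs.
Queuing delay = 224 μs.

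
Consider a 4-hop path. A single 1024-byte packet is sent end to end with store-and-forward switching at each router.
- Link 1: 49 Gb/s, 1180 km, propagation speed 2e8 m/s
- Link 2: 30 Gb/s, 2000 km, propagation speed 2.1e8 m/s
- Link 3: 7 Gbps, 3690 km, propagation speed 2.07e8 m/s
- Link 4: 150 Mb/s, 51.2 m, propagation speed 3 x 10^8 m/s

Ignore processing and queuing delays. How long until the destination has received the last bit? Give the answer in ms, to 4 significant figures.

33.31 ms

L = 1024 × 8 = 8192 bits.
Transmission delays (L/R per hop): 0.000167184, 0.000273067, 0.00117029, 0.0546133 ms; sum = 0.0562239 ms.
Propagation delays (d/s per hop): 5.9, 9.52381, 17.8261, 0.000170667 ms; sum = 33.2501 ms.
End-to-end = 33.31 ms.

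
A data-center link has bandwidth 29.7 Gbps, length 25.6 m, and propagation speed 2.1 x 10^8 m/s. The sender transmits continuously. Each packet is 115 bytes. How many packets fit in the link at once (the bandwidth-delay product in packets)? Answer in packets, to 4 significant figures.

3.935 packets

Propagation delay = 25.6 / 210000000 = 1.21905e-07 s.
BDP = R × t_prop = 29700000000 × 1.21905e-07 = 3620.57 bits.
In packets of 920 bits: 3.935 packets.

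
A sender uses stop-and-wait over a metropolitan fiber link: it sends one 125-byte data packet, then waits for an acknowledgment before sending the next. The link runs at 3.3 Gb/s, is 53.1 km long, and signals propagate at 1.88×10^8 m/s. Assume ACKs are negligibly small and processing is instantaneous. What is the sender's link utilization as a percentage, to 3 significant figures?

0.0536 %

t_tx = L/R = 1000/3300000000 = 3.0303e-07 s.
t_prop = 53100/188000000 = 0.000282447 s; RTT = 0.000564894 s.
Cycle = t_tx + RTT = 0.000565197 s.
Utilization = t_tx / cycle = 3.0303e-07/0.000565197 = 0.0536 %.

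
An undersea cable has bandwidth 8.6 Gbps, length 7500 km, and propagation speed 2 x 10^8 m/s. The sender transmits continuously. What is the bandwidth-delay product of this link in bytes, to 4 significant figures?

40310000 bytes

Propagation delay = 7500000 / 200000000 = 0.0375 s.
BDP = R × t_prop = 8600000000 × 0.0375 = 322500000 bits.
In bytes: 322500000/8 = 40310000 bytes.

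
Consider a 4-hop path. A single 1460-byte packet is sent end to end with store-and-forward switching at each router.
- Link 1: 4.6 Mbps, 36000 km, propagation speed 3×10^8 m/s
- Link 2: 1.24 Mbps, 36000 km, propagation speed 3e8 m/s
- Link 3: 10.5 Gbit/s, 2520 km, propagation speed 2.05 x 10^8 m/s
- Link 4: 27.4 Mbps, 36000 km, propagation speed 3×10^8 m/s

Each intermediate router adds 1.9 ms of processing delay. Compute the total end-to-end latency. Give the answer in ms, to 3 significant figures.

L = 1460 × 8 = 11680 bits.
Transmission delays (L/R per hop): 2.53913, 9.41935, 0.00111238, 0.426277 ms; sum = 12.3859 ms.
Propagation delays (d/s per hop): 120, 120, 12.2927, 120 ms; sum = 372.293 ms.
Processing at 3 router(s): 3 × 1.9 ms = 5.7 ms.
End-to-end = 390 ms.

390 ms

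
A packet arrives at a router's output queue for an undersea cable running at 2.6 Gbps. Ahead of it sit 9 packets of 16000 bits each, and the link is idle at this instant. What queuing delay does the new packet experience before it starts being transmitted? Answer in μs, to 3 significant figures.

55.4 μs

Each queued packet: L/R = 16000/2600000000 = 6.15385 μs.
9 queued → 55.3846 μs.
Queuing delay = 55.4 μs.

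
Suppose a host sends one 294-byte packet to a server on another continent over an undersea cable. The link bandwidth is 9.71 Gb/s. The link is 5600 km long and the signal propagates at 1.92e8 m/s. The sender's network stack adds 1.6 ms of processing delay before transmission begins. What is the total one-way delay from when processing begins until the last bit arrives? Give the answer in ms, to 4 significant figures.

L = 294 × 8 = 2352 bits.
Transmission delay = L/R = 2352 / 9710000000 = 0.000242225 ms.
Propagation delay = d/s = 5600000 m / 192000000 m/s = 29.1667 ms.
Plus processing delay 1.6 ms = 1.6 ms.
Total = 30.77 ms.

30.77 ms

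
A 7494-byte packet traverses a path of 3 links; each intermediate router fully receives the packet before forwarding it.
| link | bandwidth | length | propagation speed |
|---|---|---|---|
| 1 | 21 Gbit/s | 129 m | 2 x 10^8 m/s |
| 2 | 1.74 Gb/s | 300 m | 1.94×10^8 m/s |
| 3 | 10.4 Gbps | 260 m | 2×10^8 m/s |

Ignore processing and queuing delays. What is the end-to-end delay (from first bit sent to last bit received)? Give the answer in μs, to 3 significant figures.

L = 7494 × 8 = 59952 bits.
Transmission delays (L/R per hop): 2.85486, 34.4552, 5.76462 μs; sum = 43.0746 μs.
Propagation delays (d/s per hop): 0.645, 1.54639, 1.3 μs; sum = 3.49139 μs.
End-to-end = 46.6 μs.

46.6 μs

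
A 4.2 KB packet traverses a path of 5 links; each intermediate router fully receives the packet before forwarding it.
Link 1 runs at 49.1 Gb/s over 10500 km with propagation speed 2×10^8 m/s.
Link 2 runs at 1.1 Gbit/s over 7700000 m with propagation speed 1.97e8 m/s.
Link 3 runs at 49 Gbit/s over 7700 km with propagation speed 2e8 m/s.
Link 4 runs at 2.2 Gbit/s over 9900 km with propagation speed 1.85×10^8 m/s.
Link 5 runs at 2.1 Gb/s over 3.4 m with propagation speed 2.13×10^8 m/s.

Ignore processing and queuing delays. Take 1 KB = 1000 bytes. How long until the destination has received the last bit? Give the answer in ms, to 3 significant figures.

L = 33600 bits.
Transmission delays (L/R per hop): 0.000684318, 0.0305455, 0.000685714, 0.0152727, 0.016 ms; sum = 0.0631882 ms.
Propagation delays (d/s per hop): 52.5, 39.0863, 38.5, 53.5135, 1.59624e-05 ms; sum = 183.6 ms.
End-to-end = 184 ms.

184 ms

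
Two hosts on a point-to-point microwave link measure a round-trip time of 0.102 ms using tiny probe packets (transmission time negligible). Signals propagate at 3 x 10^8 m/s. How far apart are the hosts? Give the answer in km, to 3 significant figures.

15.3 km

One-way propagation = RTT/2 = 0.051 ms.
d = s × t = 300000000 × 5.1e-05 = 15.3 km.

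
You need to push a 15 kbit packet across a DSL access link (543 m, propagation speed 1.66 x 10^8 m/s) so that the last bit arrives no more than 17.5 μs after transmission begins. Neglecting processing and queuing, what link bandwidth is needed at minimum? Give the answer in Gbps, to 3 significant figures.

Propagation delay = 543 / 166000000 = 3.27108 μs.
Transmission budget = 17.5 − 3.27108 = 14.2289 μs.
R ≥ L / t_tx = 15000 bits / 1.42289e-05 s = 1.05 Gbps.

1.05 Gbps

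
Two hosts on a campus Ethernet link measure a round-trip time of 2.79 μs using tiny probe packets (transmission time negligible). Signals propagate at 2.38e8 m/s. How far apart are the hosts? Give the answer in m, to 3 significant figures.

332 m

One-way propagation = RTT/2 = 1.395 μs.
d = s × t = 238000000 × 1.395e-06 = 332 m.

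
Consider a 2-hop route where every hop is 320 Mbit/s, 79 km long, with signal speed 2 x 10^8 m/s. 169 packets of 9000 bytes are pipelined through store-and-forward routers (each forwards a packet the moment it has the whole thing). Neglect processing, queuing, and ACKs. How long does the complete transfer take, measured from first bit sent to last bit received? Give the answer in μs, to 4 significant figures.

39040 μs

Per-hop transmission t_tx = L/R = 72000/320000000 = 225 μs.
Per-hop propagation t_prop = 79000/200000000 = 395 μs.
Pipeline fill: first packet needs 2·t_tx to clear all hops; remaining 168 packets each add one t_tx.
Total = (2+169-1)·t_tx + 2·t_prop = 170·225 + 2·395 = 39040 μs.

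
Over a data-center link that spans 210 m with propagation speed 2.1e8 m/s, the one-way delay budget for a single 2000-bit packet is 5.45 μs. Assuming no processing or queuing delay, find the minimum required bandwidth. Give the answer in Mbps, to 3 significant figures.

Propagation delay = 210 / 210000000 = 1 μs.
Transmission budget = 5.45 − 1 = 4.45 μs.
R ≥ L / t_tx = 2000 bits / 4.45e-06 s = 449 Mbps.

449 Mbps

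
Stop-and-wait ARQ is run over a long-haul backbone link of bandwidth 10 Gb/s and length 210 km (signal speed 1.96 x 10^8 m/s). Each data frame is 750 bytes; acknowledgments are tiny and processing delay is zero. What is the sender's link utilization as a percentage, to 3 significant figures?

t_tx = L/R = 6000/10000000000 = 6e-07 s.
t_prop = 210000/196000000 = 0.00107143 s; RTT = 0.00214286 s.
Cycle = t_tx + RTT = 0.00214346 s.
Utilization = t_tx / cycle = 6e-07/0.00214346 = 0.0280 %.

0.0280 %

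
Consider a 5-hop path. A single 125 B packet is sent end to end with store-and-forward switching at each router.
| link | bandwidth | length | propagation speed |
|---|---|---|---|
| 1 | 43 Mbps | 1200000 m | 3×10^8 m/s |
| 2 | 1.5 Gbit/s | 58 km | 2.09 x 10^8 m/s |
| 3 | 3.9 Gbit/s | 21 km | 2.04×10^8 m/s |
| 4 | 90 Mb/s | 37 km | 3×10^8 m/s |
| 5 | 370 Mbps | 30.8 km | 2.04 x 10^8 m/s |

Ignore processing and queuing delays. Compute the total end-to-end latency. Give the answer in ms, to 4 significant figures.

4.693 ms

L = 125 × 8 = 1000 bits.
Transmission delays (L/R per hop): 0.0232558, 0.000666667, 0.00025641, 0.0111111, 0.0027027 ms; sum = 0.0379927 ms.
Propagation delays (d/s per hop): 4, 0.277512, 0.102941, 0.123333, 0.15098 ms; sum = 4.65477 ms.
End-to-end = 4.693 ms.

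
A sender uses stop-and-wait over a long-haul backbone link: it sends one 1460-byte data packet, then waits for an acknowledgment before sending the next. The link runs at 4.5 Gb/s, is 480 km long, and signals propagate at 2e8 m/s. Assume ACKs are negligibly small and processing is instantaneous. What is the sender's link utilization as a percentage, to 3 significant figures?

t_tx = L/R = 11680/4500000000 = 2.59556e-06 s.
t_prop = 480000/200000000 = 0.0024 s; RTT = 0.0048 s.
Cycle = t_tx + RTT = 0.0048026 s.
Utilization = t_tx / cycle = 2.59556e-06/0.0048026 = 0.0540 %.

0.0540 %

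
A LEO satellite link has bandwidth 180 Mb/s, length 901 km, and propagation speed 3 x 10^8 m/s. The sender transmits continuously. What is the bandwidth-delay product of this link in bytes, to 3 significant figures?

Propagation delay = 901000 / 300000000 = 0.00300333 s.
BDP = R × t_prop = 180000000 × 0.00300333 = 540600 bits.
In bytes: 540600/8 = 67600 bytes.

67600 bytes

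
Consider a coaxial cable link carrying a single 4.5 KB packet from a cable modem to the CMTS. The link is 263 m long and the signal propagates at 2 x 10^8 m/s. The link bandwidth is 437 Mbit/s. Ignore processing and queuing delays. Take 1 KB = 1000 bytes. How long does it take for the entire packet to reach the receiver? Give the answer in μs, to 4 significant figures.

83.69 μs

L = 36000 bits.
Transmission delay = L/R = 36000 / 437000000 = 82.3799 μs.
Propagation delay = d/s = 263 m / 200000000 m/s = 1.315 μs.
Total = 83.69 μs.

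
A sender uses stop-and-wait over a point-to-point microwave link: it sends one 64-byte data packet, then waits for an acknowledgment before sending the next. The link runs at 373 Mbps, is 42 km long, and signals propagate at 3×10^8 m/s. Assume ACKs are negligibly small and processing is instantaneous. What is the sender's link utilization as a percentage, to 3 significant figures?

0.488 %

t_tx = L/R = 512/373000000 = 1.37265e-06 s.
t_prop = 42000/300000000 = 0.00014 s; RTT = 0.00028 s.
Cycle = t_tx + RTT = 0.000281373 s.
Utilization = t_tx / cycle = 1.37265e-06/0.000281373 = 0.488 %.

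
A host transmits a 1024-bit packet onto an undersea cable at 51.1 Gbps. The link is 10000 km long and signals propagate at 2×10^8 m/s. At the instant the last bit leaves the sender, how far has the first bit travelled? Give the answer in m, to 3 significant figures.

4.01 m

t_tx = L/R = 1024/51100000000 = 2.00391e-08 s.
Distance = s × t_tx = 200000000 × 2.00391e-08 = 4.01 m.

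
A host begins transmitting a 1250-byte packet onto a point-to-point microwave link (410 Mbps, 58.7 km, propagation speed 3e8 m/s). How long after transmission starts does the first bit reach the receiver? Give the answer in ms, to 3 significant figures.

First bit experiences only propagation delay: d/s = 58700/300000000 = 0.196 ms.

0.196 ms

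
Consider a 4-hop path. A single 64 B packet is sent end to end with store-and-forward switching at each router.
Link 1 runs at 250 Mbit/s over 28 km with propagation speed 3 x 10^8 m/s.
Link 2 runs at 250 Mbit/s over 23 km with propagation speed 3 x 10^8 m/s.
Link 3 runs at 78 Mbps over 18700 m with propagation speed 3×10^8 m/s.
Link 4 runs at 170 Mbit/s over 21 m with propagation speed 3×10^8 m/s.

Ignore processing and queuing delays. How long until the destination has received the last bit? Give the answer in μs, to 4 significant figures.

246.1 μs

L = 64 × 8 = 512 bits.
Transmission delays (L/R per hop): 2.048, 2.048, 6.5641, 3.01176 μs; sum = 13.6719 μs.
Propagation delays (d/s per hop): 93.3333, 76.6667, 62.3333, 0.07 μs; sum = 232.403 μs.
End-to-end = 246.1 μs.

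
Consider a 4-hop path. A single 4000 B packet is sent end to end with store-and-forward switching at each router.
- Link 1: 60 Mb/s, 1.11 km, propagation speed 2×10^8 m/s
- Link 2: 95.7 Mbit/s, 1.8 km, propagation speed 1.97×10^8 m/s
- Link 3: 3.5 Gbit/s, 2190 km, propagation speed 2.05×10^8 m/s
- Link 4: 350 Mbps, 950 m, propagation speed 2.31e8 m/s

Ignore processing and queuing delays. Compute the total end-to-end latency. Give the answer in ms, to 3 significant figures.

11.7 ms

L = 4000 × 8 = 32000 bits.
Transmission delays (L/R per hop): 0.533333, 0.334378, 0.00914286, 0.0914286 ms; sum = 0.968283 ms.
Propagation delays (d/s per hop): 0.00555, 0.00913706, 10.6829, 0.00411255 ms; sum = 10.7017 ms.
End-to-end = 11.7 ms.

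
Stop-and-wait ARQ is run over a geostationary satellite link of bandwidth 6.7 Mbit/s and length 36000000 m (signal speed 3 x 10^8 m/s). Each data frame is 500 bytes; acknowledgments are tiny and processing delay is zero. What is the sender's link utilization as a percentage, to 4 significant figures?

0.2481 %

t_tx = L/R = 4000/6700000 = 0.000597015 s.
t_prop = 36000000/300000000 = 0.12 s; RTT = 0.24 s.
Cycle = t_tx + RTT = 0.240597 s.
Utilization = t_tx / cycle = 0.000597015/0.240597 = 0.2481 %.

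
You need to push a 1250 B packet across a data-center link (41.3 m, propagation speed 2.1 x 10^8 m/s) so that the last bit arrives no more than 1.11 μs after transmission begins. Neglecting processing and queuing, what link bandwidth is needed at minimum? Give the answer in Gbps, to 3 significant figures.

L = 10000 bits.
Propagation delay = 41.3 / 210000000 = 0.196667 μs.
Transmission budget = 1.11 − 0.196667 = 0.913333 μs.
R ≥ L / t_tx = 10000 bits / 9.13333e-07 s = 10.9 Gbps.

10.9 Gbps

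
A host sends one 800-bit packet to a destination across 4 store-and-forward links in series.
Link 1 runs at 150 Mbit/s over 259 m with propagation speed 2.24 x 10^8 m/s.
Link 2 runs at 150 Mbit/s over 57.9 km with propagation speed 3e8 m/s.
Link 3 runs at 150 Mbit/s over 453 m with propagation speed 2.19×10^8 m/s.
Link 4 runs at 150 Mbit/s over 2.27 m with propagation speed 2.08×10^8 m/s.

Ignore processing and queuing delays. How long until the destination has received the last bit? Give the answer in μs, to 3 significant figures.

218 μs

Transmission delay per hop = L/R = 800/150000000 = 5.33333 μs; 4 hops → 21.3333 μs.
Propagation delays (d/s per hop): 1.15625, 193, 2.06849, 0.0109135 μs; sum = 196.236 μs.
End-to-end = 218 μs.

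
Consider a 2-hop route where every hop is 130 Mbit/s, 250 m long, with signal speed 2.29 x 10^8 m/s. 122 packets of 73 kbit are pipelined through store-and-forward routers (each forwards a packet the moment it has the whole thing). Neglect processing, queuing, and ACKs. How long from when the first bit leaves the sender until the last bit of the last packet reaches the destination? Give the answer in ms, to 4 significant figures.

69.07 ms

Per-hop transmission t_tx = L/R = 73000/130000000 = 0.561538 ms.
Per-hop propagation t_prop = 250/229000000 = 0.0010917 ms.
Pipeline fill: first packet needs 2·t_tx to clear all hops; remaining 121 packets each add one t_tx.
Total = (2+122-1)·t_tx + 2·t_prop = 123·0.561538 + 2·0.0010917 = 69.07 ms.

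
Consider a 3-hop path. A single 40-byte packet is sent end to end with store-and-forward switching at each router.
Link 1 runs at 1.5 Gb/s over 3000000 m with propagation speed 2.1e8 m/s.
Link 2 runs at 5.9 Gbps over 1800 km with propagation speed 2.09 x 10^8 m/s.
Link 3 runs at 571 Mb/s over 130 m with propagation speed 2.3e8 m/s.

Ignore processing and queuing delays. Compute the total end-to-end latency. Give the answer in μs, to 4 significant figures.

L = 40 × 8 = 320 bits.
Transmission delays (L/R per hop): 0.213333, 0.0542373, 0.56042 μs; sum = 0.827991 μs.
Propagation delays (d/s per hop): 14285.7, 8612.44, 0.565217 μs; sum = 22898.7 μs.
End-to-end = 22900 μs.

22900 μs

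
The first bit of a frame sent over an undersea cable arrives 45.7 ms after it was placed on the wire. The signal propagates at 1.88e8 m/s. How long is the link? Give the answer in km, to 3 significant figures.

8590 km

d = s × t_prop = 188000000 × 0.0457 = 8590 km.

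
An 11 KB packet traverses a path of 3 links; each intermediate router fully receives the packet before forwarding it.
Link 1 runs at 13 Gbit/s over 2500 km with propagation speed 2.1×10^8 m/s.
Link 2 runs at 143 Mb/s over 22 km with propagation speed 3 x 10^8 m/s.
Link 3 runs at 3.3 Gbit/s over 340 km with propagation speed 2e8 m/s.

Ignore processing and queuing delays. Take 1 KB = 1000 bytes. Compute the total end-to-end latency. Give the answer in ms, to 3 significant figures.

14.3 ms

L = 88000 bits.
Transmission delays (L/R per hop): 0.00676923, 0.615385, 0.0266667 ms; sum = 0.648821 ms.
Propagation delays (d/s per hop): 11.9048, 0.0733333, 1.7 ms; sum = 13.6781 ms.
End-to-end = 14.3 ms.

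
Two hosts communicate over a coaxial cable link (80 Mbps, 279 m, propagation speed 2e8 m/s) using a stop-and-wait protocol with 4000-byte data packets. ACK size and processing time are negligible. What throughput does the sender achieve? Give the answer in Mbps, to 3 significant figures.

t_tx = L/R = 32000/80000000 = 0.0004 s.
t_prop = 279/200000000 = 1.395e-06 s; RTT = 2.79e-06 s.
Cycle = t_tx + RTT = 0.00040279 s.
Throughput = L / cycle = 32000 / 0.00040279 = 79.4 Mbps.

79.4 Mbps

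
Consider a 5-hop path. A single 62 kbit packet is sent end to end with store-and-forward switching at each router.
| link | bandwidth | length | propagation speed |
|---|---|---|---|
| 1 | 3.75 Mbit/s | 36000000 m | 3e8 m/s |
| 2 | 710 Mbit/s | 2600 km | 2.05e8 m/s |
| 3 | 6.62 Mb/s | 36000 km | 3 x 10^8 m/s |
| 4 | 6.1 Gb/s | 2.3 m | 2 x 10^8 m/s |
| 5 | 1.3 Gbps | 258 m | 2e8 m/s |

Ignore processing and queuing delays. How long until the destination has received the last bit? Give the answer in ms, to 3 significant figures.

279 ms

L = 62000 bits.
Transmission delays (L/R per hop): 16.5333, 0.0873239, 9.36556, 0.0101639, 0.0476923 ms; sum = 26.0441 ms.
Propagation delays (d/s per hop): 120, 12.6829, 120, 1.15e-05, 0.00129 ms; sum = 252.684 ms.
End-to-end = 279 ms.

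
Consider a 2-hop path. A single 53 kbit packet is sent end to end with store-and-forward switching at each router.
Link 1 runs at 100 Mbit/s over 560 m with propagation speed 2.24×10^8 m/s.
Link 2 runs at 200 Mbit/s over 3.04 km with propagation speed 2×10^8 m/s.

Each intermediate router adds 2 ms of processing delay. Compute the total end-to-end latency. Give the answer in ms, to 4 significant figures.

L = 53000 bits.
Transmission delays (L/R per hop): 0.53, 0.265 ms; sum = 0.795 ms.
Propagation delays (d/s per hop): 0.0025, 0.0152 ms; sum = 0.0177 ms.
Processing at 1 router(s): 1 × 2 ms = 2 ms.
End-to-end = 2.813 ms.

2.813 ms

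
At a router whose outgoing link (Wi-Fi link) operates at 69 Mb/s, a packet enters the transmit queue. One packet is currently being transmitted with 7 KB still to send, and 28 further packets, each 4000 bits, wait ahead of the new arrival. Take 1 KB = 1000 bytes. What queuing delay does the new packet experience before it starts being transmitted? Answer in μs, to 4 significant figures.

Each queued packet: L/R = 4000/69000000 = 57.971 μs.
28 queued → 1623.19 μs.
Plus remaining 56000 bits of current packet: 811.594 μs.
Queuing delay = 2435 μs.

2435 μs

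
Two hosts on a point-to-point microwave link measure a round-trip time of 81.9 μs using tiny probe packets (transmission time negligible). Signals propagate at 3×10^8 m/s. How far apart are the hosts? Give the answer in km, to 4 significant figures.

12.29 km

One-way propagation = RTT/2 = 40.95 μs.
d = s × t = 300000000 × 4.095e-05 = 12.29 km.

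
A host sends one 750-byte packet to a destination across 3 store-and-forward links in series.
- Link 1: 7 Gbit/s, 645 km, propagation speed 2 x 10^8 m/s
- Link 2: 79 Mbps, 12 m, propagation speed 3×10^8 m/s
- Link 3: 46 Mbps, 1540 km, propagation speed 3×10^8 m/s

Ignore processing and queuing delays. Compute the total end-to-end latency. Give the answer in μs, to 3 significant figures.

8570 μs

L = 750 × 8 = 6000 bits.
Transmission delays (L/R per hop): 0.857143, 75.9494, 130.435 μs; sum = 207.241 μs.
Propagation delays (d/s per hop): 3225, 0.04, 5133.33 μs; sum = 8358.37 μs.
End-to-end = 8570 μs.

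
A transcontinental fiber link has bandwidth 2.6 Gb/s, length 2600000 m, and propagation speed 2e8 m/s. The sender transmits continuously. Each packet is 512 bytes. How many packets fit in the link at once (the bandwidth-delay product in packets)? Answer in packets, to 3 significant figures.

Propagation delay = 2600000 / 200000000 = 0.013 s.
BDP = R × t_prop = 2600000000 × 0.013 = 33800000 bits.
In packets of 4096 bits: 8250 packets.

8250 packets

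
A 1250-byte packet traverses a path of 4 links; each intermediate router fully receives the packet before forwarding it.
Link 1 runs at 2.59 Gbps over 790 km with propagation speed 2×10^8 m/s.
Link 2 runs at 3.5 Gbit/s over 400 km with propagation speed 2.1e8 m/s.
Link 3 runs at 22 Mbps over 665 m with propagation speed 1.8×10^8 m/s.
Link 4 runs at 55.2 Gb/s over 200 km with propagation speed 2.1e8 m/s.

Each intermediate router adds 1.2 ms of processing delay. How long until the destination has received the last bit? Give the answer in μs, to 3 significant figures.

10900 μs

L = 1250 × 8 = 10000 bits.
Transmission delays (L/R per hop): 3.861, 2.85714, 454.545, 0.181159 μs; sum = 461.445 μs.
Propagation delays (d/s per hop): 3950, 1904.76, 3.69444, 952.381 μs; sum = 6810.84 μs.
Processing at 3 router(s): 3 × 1.2 ms = 3600 μs.
End-to-end = 10900 μs.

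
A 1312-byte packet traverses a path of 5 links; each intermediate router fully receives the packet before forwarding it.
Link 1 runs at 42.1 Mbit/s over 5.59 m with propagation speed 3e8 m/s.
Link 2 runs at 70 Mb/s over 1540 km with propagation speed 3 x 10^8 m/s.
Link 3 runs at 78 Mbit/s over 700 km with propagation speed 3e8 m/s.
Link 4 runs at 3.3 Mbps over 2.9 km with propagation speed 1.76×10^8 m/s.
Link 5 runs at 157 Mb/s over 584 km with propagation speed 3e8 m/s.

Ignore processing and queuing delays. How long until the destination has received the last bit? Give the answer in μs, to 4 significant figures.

13210 μs

L = 1312 × 8 = 10496 bits.
Transmission delays (L/R per hop): 249.311, 149.943, 134.564, 3180.61, 66.8535 μs; sum = 3781.28 μs.
Propagation delays (d/s per hop): 0.0186333, 5133.33, 2333.33, 16.4773, 1946.67 μs; sum = 9429.83 μs.
End-to-end = 13210 μs.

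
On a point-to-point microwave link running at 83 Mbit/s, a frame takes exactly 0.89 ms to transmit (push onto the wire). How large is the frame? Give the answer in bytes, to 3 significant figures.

L = R × t_tx = 83000000 b/s × 0.00089 s = 73870 bits.
In bytes: 73870 / 8 = 9230 bytes.

9230 bytes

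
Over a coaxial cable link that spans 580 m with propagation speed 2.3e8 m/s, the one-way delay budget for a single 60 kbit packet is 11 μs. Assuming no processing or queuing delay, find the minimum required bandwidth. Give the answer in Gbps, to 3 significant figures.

Propagation delay = 580 / 2.3e+08 = 2.52174 μs.
Transmission budget = 11 − 2.52174 = 8.47826 μs.
R ≥ L / t_tx = 60000 bits / 8.47826e-06 s = 7.08 Gbps.

7.08 Gbps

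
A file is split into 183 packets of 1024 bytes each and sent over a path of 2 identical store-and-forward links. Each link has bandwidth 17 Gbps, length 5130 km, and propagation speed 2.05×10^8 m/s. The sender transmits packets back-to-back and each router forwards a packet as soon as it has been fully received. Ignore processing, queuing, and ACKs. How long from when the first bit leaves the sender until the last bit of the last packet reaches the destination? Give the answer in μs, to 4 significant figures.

Per-hop transmission t_tx = L/R = 8192/17000000000 = 0.481882 μs.
Per-hop propagation t_prop = 5130000/2.05e+08 = 25024.4 μs.
Pipeline fill: first packet needs 2·t_tx to clear all hops; remaining 182 packets each add one t_tx.
Total = (2+183-1)·t_tx + 2·t_prop = 184·0.481882 + 2·25024.4 = 50140 μs.

50140 μs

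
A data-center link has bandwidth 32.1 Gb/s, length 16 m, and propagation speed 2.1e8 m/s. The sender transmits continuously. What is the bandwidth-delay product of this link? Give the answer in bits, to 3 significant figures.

Propagation delay = 16 / 210000000 = 7.61905e-08 s.
BDP = R × t_prop = 32100000000 × 7.61905e-08 = 2445.71 bits.

2450 bits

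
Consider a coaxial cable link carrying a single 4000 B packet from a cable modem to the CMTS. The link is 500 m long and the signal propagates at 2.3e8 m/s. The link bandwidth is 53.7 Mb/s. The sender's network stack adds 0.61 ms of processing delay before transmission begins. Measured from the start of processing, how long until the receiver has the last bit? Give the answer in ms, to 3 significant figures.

1.21 ms

L = 4000 × 8 = 32000 bits.
Transmission delay = L/R = 32000 / 53700000 = 0.595903 ms.
Propagation delay = d/s = 500 m / 2.3e+08 m/s = 0.00217391 ms.
Plus processing delay 0.61 ms = 0.61 ms.
Total = 1.21 ms.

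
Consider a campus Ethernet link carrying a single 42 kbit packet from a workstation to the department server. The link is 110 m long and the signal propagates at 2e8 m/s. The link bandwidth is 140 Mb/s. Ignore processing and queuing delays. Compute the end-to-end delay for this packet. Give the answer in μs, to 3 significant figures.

301 μs

L = 42000 bits.
Transmission delay = L/R = 42000 / 140000000 = 300 μs.
Propagation delay = d/s = 110 m / 200000000 m/s = 0.55 μs.
Total = 301 μs.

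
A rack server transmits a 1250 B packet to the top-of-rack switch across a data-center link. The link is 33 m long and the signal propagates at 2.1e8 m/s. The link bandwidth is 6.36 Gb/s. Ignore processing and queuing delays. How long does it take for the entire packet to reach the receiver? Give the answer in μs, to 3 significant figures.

1.73 μs

L = 1250 × 8 = 10000 bits.
Transmission delay = L/R = 10000 / 6360000000 = 1.57233 μs.
Propagation delay = d/s = 33 m / 210000000 m/s = 0.157143 μs.
Total = 1.73 μs.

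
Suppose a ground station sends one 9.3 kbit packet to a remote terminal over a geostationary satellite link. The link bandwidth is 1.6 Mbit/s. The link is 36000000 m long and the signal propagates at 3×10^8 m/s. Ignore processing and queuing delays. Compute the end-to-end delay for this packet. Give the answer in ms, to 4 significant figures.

L = 9300 bits.
Transmission delay = L/R = 9300 / 1600000 = 5.8125 ms.
Propagation delay = d/s = 36000000 m / 300000000 m/s = 120 ms.
Total = 125.8 ms.

125.8 ms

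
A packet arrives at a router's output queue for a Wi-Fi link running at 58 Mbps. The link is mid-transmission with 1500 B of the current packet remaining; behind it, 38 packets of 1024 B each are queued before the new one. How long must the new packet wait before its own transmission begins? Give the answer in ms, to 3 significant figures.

5.57 ms

Each queued packet: L/R = 8192/58000000 = 0.141241 ms.
38 queued → 5.36717 ms.
Plus remaining 12000 bits of current packet: 0.206897 ms.
Queuing delay = 5.57 ms.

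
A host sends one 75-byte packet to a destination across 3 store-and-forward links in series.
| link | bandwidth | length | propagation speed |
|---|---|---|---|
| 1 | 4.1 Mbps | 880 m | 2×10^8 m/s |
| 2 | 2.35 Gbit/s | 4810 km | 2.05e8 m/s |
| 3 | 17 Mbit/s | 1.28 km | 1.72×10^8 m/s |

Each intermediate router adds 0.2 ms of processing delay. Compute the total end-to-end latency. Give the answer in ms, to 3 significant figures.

24.1 ms

L = 75 × 8 = 600 bits.
Transmission delays (L/R per hop): 0.146341, 0.000255319, 0.0352941 ms; sum = 0.181891 ms.
Propagation delays (d/s per hop): 0.0044, 23.4634, 0.00744186 ms; sum = 23.4753 ms.
Processing at 2 router(s): 2 × 0.2 ms = 0.4 ms.
End-to-end = 24.1 ms.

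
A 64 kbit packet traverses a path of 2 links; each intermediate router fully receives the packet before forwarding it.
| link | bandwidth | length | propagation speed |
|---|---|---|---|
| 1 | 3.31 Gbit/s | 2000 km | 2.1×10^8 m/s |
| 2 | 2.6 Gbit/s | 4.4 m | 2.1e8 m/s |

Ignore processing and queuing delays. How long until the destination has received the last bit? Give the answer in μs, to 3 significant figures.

L = 64000 bits.
Transmission delays (L/R per hop): 19.3353, 24.6154 μs; sum = 43.9507 μs.
Propagation delays (d/s per hop): 9523.81, 0.0209524 μs; sum = 9523.83 μs.
End-to-end = 9570 μs.

9570 μs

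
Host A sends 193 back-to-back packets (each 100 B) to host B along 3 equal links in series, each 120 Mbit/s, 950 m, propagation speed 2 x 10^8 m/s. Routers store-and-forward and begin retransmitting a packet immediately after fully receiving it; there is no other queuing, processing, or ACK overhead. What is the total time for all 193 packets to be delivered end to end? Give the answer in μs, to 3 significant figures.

1310 μs

Per-hop transmission t_tx = L/R = 800/120000000 = 6.66667 μs.
Per-hop propagation t_prop = 950/200000000 = 4.75 μs.
Pipeline fill: first packet needs 3·t_tx to clear all hops; remaining 192 packets each add one t_tx.
Total = (3+193-1)·t_tx + 3·t_prop = 195·6.66667 + 3·4.75 = 1310 μs.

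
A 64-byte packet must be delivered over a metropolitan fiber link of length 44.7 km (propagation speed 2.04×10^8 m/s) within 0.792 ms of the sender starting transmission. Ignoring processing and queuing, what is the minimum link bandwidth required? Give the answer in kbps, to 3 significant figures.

894 kbps

L = 512 bits.
Propagation delay = 44700 / 204000000 = 0.219118 ms.
Transmission budget = 0.792 − 0.219118 = 0.572882 ms.
R ≥ L / t_tx = 512 bits / 0.000572882 s = 894 kbps.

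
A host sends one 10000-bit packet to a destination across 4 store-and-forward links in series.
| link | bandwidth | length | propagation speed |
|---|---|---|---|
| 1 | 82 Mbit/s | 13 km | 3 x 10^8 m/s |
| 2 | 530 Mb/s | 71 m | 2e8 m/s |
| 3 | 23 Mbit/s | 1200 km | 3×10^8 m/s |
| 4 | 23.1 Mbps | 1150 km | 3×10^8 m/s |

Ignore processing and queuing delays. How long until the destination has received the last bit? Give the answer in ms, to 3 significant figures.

Transmission delays (L/R per hop): 0.121951, 0.0188679, 0.434783, 0.4329 ms; sum = 1.0085 ms.
Propagation delays (d/s per hop): 0.0433333, 0.000355, 4, 3.83333 ms; sum = 7.87702 ms.
End-to-end = 8.89 ms.

8.89 ms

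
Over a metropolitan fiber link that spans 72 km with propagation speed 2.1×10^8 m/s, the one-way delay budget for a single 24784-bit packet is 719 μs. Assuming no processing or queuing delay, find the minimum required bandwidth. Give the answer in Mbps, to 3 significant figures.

65.9 Mbps

Propagation delay = 72000 / 210000000 = 342.857 μs.
Transmission budget = 719 − 342.857 = 376.143 μs.
R ≥ L / t_tx = 24784 bits / 0.000376143 s = 65.9 Mbps.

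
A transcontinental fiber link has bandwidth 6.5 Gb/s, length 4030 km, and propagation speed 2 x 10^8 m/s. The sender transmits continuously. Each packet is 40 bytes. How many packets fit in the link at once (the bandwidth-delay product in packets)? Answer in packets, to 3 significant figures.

Propagation delay = 4030000 / 200000000 = 0.02015 s.
BDP = R × t_prop = 6500000000 × 0.02015 = 130975000 bits.
In packets of 320 bits: 409000 packets.

409000 packets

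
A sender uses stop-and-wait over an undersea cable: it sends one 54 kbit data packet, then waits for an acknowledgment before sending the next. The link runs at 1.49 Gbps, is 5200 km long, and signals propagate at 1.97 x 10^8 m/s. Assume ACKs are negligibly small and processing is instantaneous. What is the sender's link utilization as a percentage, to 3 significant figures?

0.0686 %

t_tx = L/R = 54000/1490000000 = 3.62416e-05 s.
t_prop = 5200000/197000000 = 0.0263959 s; RTT = 0.0527919 s.
Cycle = t_tx + RTT = 0.0528281 s.
Utilization = t_tx / cycle = 3.62416e-05/0.0528281 = 0.0686 %.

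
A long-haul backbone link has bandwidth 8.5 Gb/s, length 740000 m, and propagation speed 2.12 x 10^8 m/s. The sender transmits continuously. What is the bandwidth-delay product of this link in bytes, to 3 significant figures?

Propagation delay = 740000 / 212000000 = 0.00349057 s.
BDP = R × t_prop = 8500000000 × 0.00349057 = 29669800 bits.
In bytes: 29669800/8 = 3710000 bytes.

3710000 bytes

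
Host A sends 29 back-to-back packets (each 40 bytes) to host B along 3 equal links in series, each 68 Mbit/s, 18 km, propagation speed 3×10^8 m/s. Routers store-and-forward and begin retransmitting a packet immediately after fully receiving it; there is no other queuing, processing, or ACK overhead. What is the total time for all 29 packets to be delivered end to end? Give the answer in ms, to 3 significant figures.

0.326 ms

Per-hop transmission t_tx = L/R = 320/68000000 = 0.00470588 ms.
Per-hop propagation t_prop = 18000/300000000 = 0.06 ms.
Pipeline fill: first packet needs 3·t_tx to clear all hops; remaining 28 packets each add one t_tx.
Total = (3+29-1)·t_tx + 3·t_prop = 31·0.00470588 + 3·0.06 = 0.326 ms.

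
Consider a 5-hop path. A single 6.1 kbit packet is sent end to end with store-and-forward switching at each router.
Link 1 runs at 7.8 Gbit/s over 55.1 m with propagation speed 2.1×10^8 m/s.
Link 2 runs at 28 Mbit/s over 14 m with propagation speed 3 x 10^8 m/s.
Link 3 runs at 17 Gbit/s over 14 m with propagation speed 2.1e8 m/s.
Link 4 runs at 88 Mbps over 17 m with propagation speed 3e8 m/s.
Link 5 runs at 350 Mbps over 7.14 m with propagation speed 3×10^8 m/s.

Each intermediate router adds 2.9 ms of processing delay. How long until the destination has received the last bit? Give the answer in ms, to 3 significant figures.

L = 6100 bits.
Transmission delays (L/R per hop): 0.000782051, 0.217857, 0.000358824, 0.0693182, 0.0174286 ms; sum = 0.305745 ms.
Propagation delays (d/s per hop): 0.000262381, 4.66667e-05, 6.66667e-05, 5.66667e-05, 2.38e-05 ms; sum = 0.000456181 ms.
Processing at 4 router(s): 4 × 2.9 ms = 11.6 ms.
End-to-end = 11.9 ms.

11.9 ms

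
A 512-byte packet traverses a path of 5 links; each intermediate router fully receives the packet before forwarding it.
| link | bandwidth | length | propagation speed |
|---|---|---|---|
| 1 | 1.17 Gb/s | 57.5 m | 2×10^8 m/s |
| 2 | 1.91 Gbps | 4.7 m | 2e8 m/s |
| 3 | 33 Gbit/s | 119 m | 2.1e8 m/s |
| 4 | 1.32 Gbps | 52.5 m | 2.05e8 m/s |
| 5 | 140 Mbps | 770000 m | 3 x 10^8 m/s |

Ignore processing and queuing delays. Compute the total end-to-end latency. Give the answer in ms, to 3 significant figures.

2.61 ms

L = 512 × 8 = 4096 bits.
Transmission delays (L/R per hop): 0.00350085, 0.0021445, 0.000124121, 0.00310303, 0.0292571 ms; sum = 0.0381297 ms.
Propagation delays (d/s per hop): 0.0002875, 2.35e-05, 0.000566667, 0.000256098, 2.56667 ms; sum = 2.5678 ms.
End-to-end = 2.61 ms.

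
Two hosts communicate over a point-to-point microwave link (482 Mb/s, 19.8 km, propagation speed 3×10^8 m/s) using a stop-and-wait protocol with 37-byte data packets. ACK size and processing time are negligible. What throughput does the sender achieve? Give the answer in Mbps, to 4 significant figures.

t_tx = L/R = 296/482000000 = 6.14108e-07 s.
t_prop = 19800/300000000 = 6.6e-05 s; RTT = 0.000132 s.
Cycle = t_tx + RTT = 0.000132614 s.
Throughput = L / cycle = 296 / 0.000132614 = 2.232 Mbps.

2.232 Mbps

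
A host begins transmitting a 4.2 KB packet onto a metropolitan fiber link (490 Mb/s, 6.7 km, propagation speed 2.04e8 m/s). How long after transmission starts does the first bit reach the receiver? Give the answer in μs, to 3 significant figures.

32.8 μs

First bit experiences only propagation delay: d/s = 6700/204000000 = 32.8 μs.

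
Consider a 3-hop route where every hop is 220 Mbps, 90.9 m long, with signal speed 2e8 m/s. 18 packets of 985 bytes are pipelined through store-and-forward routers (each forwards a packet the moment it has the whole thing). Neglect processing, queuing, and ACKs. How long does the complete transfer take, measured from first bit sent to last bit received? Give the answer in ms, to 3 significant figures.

0.718 ms

Per-hop transmission t_tx = L/R = 7880/220000000 = 0.0358182 ms.
Per-hop propagation t_prop = 90.9/200000000 = 0.0004545 ms.
Pipeline fill: first packet needs 3·t_tx to clear all hops; remaining 17 packets each add one t_tx.
Total = (3+18-1)·t_tx + 3·t_prop = 20·0.0358182 + 3·0.0004545 = 0.718 ms.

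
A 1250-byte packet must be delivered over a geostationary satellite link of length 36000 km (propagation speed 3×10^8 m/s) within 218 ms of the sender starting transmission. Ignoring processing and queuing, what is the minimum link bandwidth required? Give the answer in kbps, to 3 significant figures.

L = 10000 bits.
Propagation delay = 36000000 / 300000000 = 120 ms.
Transmission budget = 218 − 120 = 98 ms.
R ≥ L / t_tx = 10000 bits / 0.098 s = 102 kbps.

102 kbps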